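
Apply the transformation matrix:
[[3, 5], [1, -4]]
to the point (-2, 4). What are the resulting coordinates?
(14, -18)

Matrix multiplication:
[[3, 5], [1, -4]] × [-2, 4]ᵀ
= [3×-2 + 5×4, 1×-2 + -4×4]ᵀ
= [14.0000, -18.0000]ᵀ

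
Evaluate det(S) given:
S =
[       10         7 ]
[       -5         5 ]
det(S) = 85

For a 2×2 matrix [[a, b], [c, d]], det = a*d - b*c.
det(S) = (10)*(5) - (7)*(-5) = 50 + 35 = 85.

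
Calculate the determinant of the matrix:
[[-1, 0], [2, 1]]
-1

For a 2×2 matrix [[a, b], [c, d]], det = ad - bc
det = (-1)(1) - (0)(2) = -1 - 0 = -1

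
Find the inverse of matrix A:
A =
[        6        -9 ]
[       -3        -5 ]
det(A) = -57
A⁻¹ =
[     5/57     -3/19 ]
[    -1/19     -2/19 ]

For a 2×2 matrix A = [[a, b], [c, d]] with det(A) ≠ 0, A⁻¹ = (1/det(A)) * [[d, -b], [-c, a]].
det(A) = (6)*(-5) - (-9)*(-3) = -30 - 27 = -57.
A⁻¹ = (1/-57) * [[-5, 9], [3, 6]].
Dividing each entry by -57 and reducing:
A⁻¹ =
[     5/57     -3/19 ]
[    -1/19     -2/19 ]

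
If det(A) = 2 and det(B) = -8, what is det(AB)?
-16

Use the multiplicative property of determinants: det(AB) = det(A)*det(B).
det(AB) = (2)*(-8) = -16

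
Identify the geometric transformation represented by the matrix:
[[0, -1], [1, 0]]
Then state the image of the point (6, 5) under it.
rotation by 90° counterclockwise; image of (6, 5) is (-5, 6)

This matches the form [[cos θ, -sin θ], [sin θ, cos θ]] of a rotation matrix; reading off cos θ and sin θ gives the angle.
The matrix [[0, -1], [1, 0]] represents: rotation by 90° counterclockwise.
Applying it to (6, 5): [0·6 + -1·5, 1·6 + 0·5] = (-5, 6).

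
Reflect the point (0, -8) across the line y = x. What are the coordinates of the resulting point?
(-8, 0)

Reflection across line y = x: (0, -8) → (-8, 0)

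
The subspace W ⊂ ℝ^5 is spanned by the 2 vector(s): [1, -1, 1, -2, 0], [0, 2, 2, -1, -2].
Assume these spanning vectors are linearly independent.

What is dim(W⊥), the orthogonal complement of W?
dim(W⊥) = 3

For any subspace W of ℝ^n, dim(W) + dim(W⊥) = n (the whole-space dimension).
Here the given 2 vectors are linearly independent, so dim(W) = 2.
Thus dim(W⊥) = n - dim(W) = 5 - 2 = 3.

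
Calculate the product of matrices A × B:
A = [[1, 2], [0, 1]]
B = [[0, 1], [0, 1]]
[[0, 3], [0, 1]]

Matrix multiplication:
C[0][0] = 1×0 + 2×0 = 0
C[0][1] = 1×1 + 2×1 = 3
C[1][0] = 0×0 + 1×0 = 0
C[1][1] = 0×1 + 1×1 = 1
Result: [[0, 3], [0, 1]]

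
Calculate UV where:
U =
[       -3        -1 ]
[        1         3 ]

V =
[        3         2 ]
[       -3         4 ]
UV =
[       -6       -10 ]
[       -6        14 ]

Matrix multiplication: (UV)[i][j] = sum over k of U[i][k] * V[k][j].
  (UV)[0][0] = (-3)*(3) + (-1)*(-3) = -6
  (UV)[0][1] = (-3)*(2) + (-1)*(4) = -10
  (UV)[1][0] = (1)*(3) + (3)*(-3) = -6
  (UV)[1][1] = (1)*(2) + (3)*(4) = 14
UV =
[       -6       -10 ]
[       -6        14 ]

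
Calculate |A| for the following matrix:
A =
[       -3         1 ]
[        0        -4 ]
det(A) = 12

For a 2×2 matrix [[a, b], [c, d]], det = a*d - b*c.
det(A) = (-3)*(-4) - (1)*(0) = 12 - 0 = 12.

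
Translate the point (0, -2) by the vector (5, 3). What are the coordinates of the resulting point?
(5, 1)

Translation by (5, 3):
x' = 0 + 5 = 5
y' = -2 + 3 = 1
Homogeneous matrix: [[1, 0, 5], [0, 1, 3], [0, 0, 1]]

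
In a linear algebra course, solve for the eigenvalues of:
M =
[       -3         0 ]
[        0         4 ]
λ = -3, 4

Solve det(M - λI) = 0. For a 2×2 matrix the characteristic equation is λ² - (trace)λ + det = 0.
trace(M) = a + d = -3 + 4 = 1.
det(M) = a*d - b*c = (-3)*(4) - (0)*(0) = -12 - 0 = -12.
Characteristic equation: λ² - (1)λ + (-12) = 0.
Discriminant = (1)² - 4*(-12) = 1 + 48 = 49.
λ = (1 ± √49) / 2 = (1 ± 7) / 2 = -3, 4.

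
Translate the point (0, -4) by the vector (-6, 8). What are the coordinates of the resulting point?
(-6, 4)

Translation by (-6, 8):
x' = 0 + -6 = -6
y' = -4 + 8 = 4
Homogeneous matrix: [[1, 0, -6], [0, 1, 8], [0, 0, 1]]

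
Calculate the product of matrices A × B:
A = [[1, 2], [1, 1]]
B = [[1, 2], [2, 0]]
[[5, 2], [3, 2]]

Matrix multiplication:
C[0][0] = 1×1 + 2×2 = 5
C[0][1] = 1×2 + 2×0 = 2
C[1][0] = 1×1 + 1×2 = 3
C[1][1] = 1×2 + 1×0 = 2
Result: [[5, 2], [3, 2]]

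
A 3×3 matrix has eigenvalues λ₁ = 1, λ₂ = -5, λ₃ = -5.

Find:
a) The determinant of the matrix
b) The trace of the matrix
det = 25, trace = -9

Two standard eigenvalue identities:
- det(A) equals the product of the eigenvalues (counted with multiplicity).
- trace(A) equals the sum of the eigenvalues.
det(A) = (1)*(-5)*(-5) = 25.
trace(A) = 1 - 5 - 5 = -9.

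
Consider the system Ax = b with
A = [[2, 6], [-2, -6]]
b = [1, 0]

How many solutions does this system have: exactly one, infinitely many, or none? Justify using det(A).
No solution

det(A) = (2)*(-6) - (6)*(-2) = 0, so A is singular.
The column space of A is span(column 1) = span([2, -2]).
b = [1, 0] is not a scalar multiple of column 1, so b ∉ column space and the system is inconsistent — no solution.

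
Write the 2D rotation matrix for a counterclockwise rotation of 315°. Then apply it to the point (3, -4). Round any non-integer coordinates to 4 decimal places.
R = [[√2/2, √2/2], [-√2/2, √2/2]]; R·(3, -4) = (-0.7071, -4.9497)

Rotation matrix formula: R(θ) = [[cos θ, -sin θ], [sin θ, cos θ]]
For θ = 315°:
cos(315°) = √2/2
sin(315°) = -√2/2
R = [[√2/2, √2/2], [-√2/2, √2/2]]
Apply to (3, -4): [√2/2·3 + (√2/2)·-4, -√2/2·3 + √2/2·-4] = (-0.7071, -4.9497)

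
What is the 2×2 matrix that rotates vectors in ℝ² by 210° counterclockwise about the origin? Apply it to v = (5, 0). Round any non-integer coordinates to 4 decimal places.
R = [[-√3/2, 1/2], [-1/2, -√3/2]]; R·v = (-4.3301, -2.5000)

A counterclockwise rotation by angle θ in ℝ² has matrix R(θ) = [[cos θ, -sin θ], [sin θ, cos θ]].
For θ = 210°: cos θ = -√3/2, sin θ = -1/2.
R(210°) = [[-√3/2, 1/2], [-1/2, -√3/2]].
R·v = [-√3/2·5 + (1/2)·0, -1/2·5 + -√3/2·0] = (-4.3301, -2.5000).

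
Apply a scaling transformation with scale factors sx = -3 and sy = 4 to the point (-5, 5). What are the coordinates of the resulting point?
(15, 20)

Scaling matrix:
[[-3, 0], [0, 4]]
Result: (-5 × -3, 5 × 4) = (15, 20)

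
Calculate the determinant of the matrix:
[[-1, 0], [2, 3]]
-3

For a 2×2 matrix [[a, b], [c, d]], det = ad - bc
det = (-1)(3) - (0)(2) = -3 - 0 = -3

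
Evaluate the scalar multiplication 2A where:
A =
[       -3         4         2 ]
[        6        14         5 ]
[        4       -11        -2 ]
2A =
[       -6         8         4 ]
[       12        28        10 ]
[        8       -22        -4 ]

Scalar multiplication is elementwise: (2A)[i][j] = 2 * A[i][j].
  (2A)[0][0] = 2 * (-3) = -6
  (2A)[0][1] = 2 * (4) = 8
  (2A)[0][2] = 2 * (2) = 4
  (2A)[1][0] = 2 * (6) = 12
  (2A)[1][1] = 2 * (14) = 28
  (2A)[1][2] = 2 * (5) = 10
  (2A)[2][0] = 2 * (4) = 8
  (2A)[2][1] = 2 * (-11) = -22
  (2A)[2][2] = 2 * (-2) = -4
2A =
[       -6         8         4 ]
[       12        28        10 ]
[        8       -22        -4 ]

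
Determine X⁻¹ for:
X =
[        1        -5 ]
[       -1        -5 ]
det(X) = -10
X⁻¹ =
[      1/2      -1/2 ]
[    -1/10     -1/10 ]

For a 2×2 matrix X = [[a, b], [c, d]] with det(X) ≠ 0, X⁻¹ = (1/det(X)) * [[d, -b], [-c, a]].
det(X) = (1)*(-5) - (-5)*(-1) = -5 - 5 = -10.
X⁻¹ = (1/-10) * [[-5, 5], [1, 1]].
Dividing each entry by -10 and reducing:
X⁻¹ =
[      1/2      -1/2 ]
[    -1/10     -1/10 ]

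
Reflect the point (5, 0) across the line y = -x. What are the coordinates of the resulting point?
(0, -5)

Reflection across line y = -x: (5, 0) → (0, -5)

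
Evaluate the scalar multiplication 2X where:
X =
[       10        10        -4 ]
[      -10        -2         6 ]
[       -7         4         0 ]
2X =
[       20        20        -8 ]
[      -20        -4        12 ]
[      -14         8         0 ]

Scalar multiplication is elementwise: (2X)[i][j] = 2 * X[i][j].
  (2X)[0][0] = 2 * (10) = 20
  (2X)[0][1] = 2 * (10) = 20
  (2X)[0][2] = 2 * (-4) = -8
  (2X)[1][0] = 2 * (-10) = -20
  (2X)[1][1] = 2 * (-2) = -4
  (2X)[1][2] = 2 * (6) = 12
  (2X)[2][0] = 2 * (-7) = -14
  (2X)[2][1] = 2 * (4) = 8
  (2X)[2][2] = 2 * (0) = 0
2X =
[       20        20        -8 ]
[      -20        -4        12 ]
[      -14         8         0 ]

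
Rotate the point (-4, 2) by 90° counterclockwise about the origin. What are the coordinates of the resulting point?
(-2, -4)

Rotation matrix R(θ) = [[cos θ, -sin θ], [sin θ, cos θ]]; for θ = 90°:
R = [[0, -1], [1, 0]]
Result: R × [-4, 2]ᵀ = [0·-4 + (-1)·2, 1·-4 + (0)·2]ᵀ = (-2, -4)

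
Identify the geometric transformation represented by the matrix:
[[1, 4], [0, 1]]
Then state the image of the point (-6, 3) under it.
horizontal shear with factor 4; image of (-6, 3) is (6, 3)

The matrix [[1, k], [0, 1]] sends (x, y) to (x + 4y, y), leaving the y-coordinate fixed: a horizontal shear.
The matrix [[1, 4], [0, 1]] represents: horizontal shear with factor 4.
Applying it to (-6, 3): [1·-6 + 4·3, 0·-6 + 1·3] = (6, 3).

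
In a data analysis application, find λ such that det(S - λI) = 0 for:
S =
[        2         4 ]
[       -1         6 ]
λ = 4, 4

Solve det(S - λI) = 0. For a 2×2 matrix the characteristic equation is λ² - (trace)λ + det = 0.
trace(S) = a + d = 2 + 6 = 8.
det(S) = a*d - b*c = (2)*(6) - (4)*(-1) = 12 + 4 = 16.
Characteristic equation: λ² - (8)λ + (16) = 0.
Discriminant = (8)² - 4*(16) = 64 - 64 = 0.
λ = (8 ± √0) / 2 = (8 ± 0) / 2 = 4, 4.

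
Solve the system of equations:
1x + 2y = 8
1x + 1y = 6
x = 4, y = 2

Use elimination (row reduction):
Equation 1: 1x + 2y = 8.
Equation 2: 1x + 1y = 6.
Multiply Eq1 by 1 and Eq2 by 1: 1x + 2y = 8;  1x + 1y = 6.
Subtract: (-1)y = -2, so y = 2.
Back-substitute into Eq1: 1x + 2*(2) = 8, so x = 4.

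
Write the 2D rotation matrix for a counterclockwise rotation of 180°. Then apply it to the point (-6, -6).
R = [[-1, 0], [0, -1]]; R·(-6, -6) = (6, 6)

Rotation matrix formula: R(θ) = [[cos θ, -sin θ], [sin θ, cos θ]]
For θ = 180°:
cos(180°) = -1
sin(180°) = 0
R = [[-1, 0], [0, -1]]
Apply to (-6, -6): [-1·-6 + (0)·-6, 0·-6 + -1·-6] = (6, 6)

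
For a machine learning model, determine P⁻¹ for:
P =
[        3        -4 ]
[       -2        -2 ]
det(P) = -14
P⁻¹ =
[      1/7      -2/7 ]
[     -1/7     -3/14 ]

For a 2×2 matrix P = [[a, b], [c, d]] with det(P) ≠ 0, P⁻¹ = (1/det(P)) * [[d, -b], [-c, a]].
det(P) = (3)*(-2) - (-4)*(-2) = -6 - 8 = -14.
P⁻¹ = (1/-14) * [[-2, 4], [2, 3]].
Dividing each entry by -14 and reducing:
P⁻¹ =
[      1/7      -2/7 ]
[     -1/7     -3/14 ]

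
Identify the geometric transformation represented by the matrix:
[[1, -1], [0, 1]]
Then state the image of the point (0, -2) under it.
horizontal shear with factor -1; image of (0, -2) is (2, -2)

The matrix [[1, k], [0, 1]] sends (x, y) to (x + -1y, y), leaving the y-coordinate fixed: a horizontal shear.
The matrix [[1, -1], [0, 1]] represents: horizontal shear with factor -1.
Applying it to (0, -2): [1·0 + -1·-2, 0·0 + 1·-2] = (2, -2).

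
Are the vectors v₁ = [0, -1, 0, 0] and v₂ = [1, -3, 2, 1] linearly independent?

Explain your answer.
Yes, linearly independent

Two vectors are linearly dependent iff one is a scalar multiple of the other.
No single scalar k satisfies v₂ = k·v₁ (the ratios of corresponding entries disagree), so v₁ and v₂ are linearly independent.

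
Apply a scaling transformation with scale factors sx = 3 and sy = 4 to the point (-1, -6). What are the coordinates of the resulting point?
(-3, -24)

Scaling matrix:
[[3, 0], [0, 4]]
Result: (-1 × 3, -6 × 4) = (-3, -24)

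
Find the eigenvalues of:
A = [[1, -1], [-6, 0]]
λ = -2, 3

Solve det(A - λI) = 0. For a 2×2 matrix this is λ² - (trace)λ + det = 0.
trace(A) = 1 + 0 = 1.
det(A) = (1)*(0) - (-1)*(-6) = 0 - 6 = -6.
Characteristic equation: λ² - (1)λ + (-6) = 0.
Discriminant: (1)² - 4*(-6) = 1 + 24 = 25.
Roots: λ = (1 ± √25) / 2 = -2, 3.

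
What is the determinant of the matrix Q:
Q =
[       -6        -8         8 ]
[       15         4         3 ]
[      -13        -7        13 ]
det(Q) = 1010

Expand along row 0 (cofactor expansion): det(Q) = a*(e*i - f*h) - b*(d*i - f*g) + c*(d*h - e*g), where the 3×3 is [[a, b, c], [d, e, f], [g, h, i]].
Minor M_00 = (4)*(13) - (3)*(-7) = 52 + 21 = 73.
Minor M_01 = (15)*(13) - (3)*(-13) = 195 + 39 = 234.
Minor M_02 = (15)*(-7) - (4)*(-13) = -105 + 52 = -53.
det(Q) = (-6)*(73) - (-8)*(234) + (8)*(-53) = -438 + 1872 - 424 = 1010.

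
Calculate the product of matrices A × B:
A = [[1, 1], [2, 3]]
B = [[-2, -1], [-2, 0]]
[[-4, -1], [-10, -2]]

Matrix multiplication:
C[0][0] = 1×-2 + 1×-2 = -4
C[0][1] = 1×-1 + 1×0 = -1
C[1][0] = 2×-2 + 3×-2 = -10
C[1][1] = 2×-1 + 3×0 = -2
Result: [[-4, -1], [-10, -2]]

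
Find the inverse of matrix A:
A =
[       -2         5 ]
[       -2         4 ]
det(A) = 2
A⁻¹ =
[        2      -5/2 ]
[        1        -1 ]

For a 2×2 matrix A = [[a, b], [c, d]] with det(A) ≠ 0, A⁻¹ = (1/det(A)) * [[d, -b], [-c, a]].
det(A) = (-2)*(4) - (5)*(-2) = -8 + 10 = 2.
A⁻¹ = (1/2) * [[4, -5], [2, -2]].
Dividing each entry by 2 and reducing:
A⁻¹ =
[        2      -5/2 ]
[        1        -1 ]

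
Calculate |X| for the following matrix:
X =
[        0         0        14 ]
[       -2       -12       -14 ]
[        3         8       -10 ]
det(X) = 280

Expand along row 0 (cofactor expansion): det(X) = a*(e*i - f*h) - b*(d*i - f*g) + c*(d*h - e*g), where the 3×3 is [[a, b, c], [d, e, f], [g, h, i]].
Minor M_00 = (-12)*(-10) - (-14)*(8) = 120 + 112 = 232.
Minor M_01 = (-2)*(-10) - (-14)*(3) = 20 + 42 = 62.
Minor M_02 = (-2)*(8) - (-12)*(3) = -16 + 36 = 20.
det(X) = (0)*(232) - (0)*(62) + (14)*(20) = 0 + 0 + 280 = 280.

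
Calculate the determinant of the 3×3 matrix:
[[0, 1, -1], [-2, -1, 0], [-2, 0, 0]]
2

Expansion along first row:
det = 0·det([[-1,0],[0,0]]) - 1·det([[-2,0],[-2,0]]) + -1·det([[-2,-1],[-2,0]])
    = 0·(-1·0 - 0·0) - 1·(-2·0 - 0·-2) + -1·(-2·0 - -1·-2)
    = 0·0 - 1·0 + -1·-2
    = 0 + 0 + 2 = 2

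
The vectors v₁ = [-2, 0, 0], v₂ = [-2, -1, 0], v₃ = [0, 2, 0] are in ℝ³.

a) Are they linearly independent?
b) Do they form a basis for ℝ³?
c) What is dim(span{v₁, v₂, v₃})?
Not independent, not a basis, dim(span) = 2

Check whether v₃ can be written as a linear combination of v₁ and v₂.
v₃ = (2)·v₁ + (-2)·v₂ = [0, 2, 0], so the three vectors are linearly dependent.
Thus they do not form a basis for ℝ³, and dim(span{v₁, v₂, v₃}) = 2 (spanned by v₁ and v₂).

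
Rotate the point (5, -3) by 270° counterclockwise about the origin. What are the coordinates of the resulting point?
(-3, -5)

Rotation matrix R(θ) = [[cos θ, -sin θ], [sin θ, cos θ]]; for θ = 270°:
R = [[0, 1], [-1, 0]]
Result: R × [5, -3]ᵀ = [0·5 + (1)·-3, -1·5 + (0)·-3]ᵀ = (-3, -5)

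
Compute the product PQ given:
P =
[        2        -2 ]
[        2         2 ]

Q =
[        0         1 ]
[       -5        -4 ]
PQ =
[       10        10 ]
[      -10        -6 ]

Matrix multiplication: (PQ)[i][j] = sum over k of P[i][k] * Q[k][j].
  (PQ)[0][0] = (2)*(0) + (-2)*(-5) = 10
  (PQ)[0][1] = (2)*(1) + (-2)*(-4) = 10
  (PQ)[1][0] = (2)*(0) + (2)*(-5) = -10
  (PQ)[1][1] = (2)*(1) + (2)*(-4) = -6
PQ =
[       10        10 ]
[      -10        -6 ]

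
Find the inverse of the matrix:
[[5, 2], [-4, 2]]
[[1/9, -1/9], [2/9, 5/18]]

For [[a,b],[c,d]], inverse = (1/det)·[[d,-b],[-c,a]]
det = 5·2 - 2·-4 = 18
Inverse = (1/18)·[[2, -2], [4, 5]]
        = [[1/9, -1/9], [2/9, 5/18]]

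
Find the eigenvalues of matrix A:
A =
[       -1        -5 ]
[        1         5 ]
λ = 0, 4

Solve det(A - λI) = 0. For a 2×2 matrix the characteristic equation is λ² - (trace)λ + det = 0.
trace(A) = a + d = -1 + 5 = 4.
det(A) = a*d - b*c = (-1)*(5) - (-5)*(1) = -5 + 5 = 0.
Characteristic equation: λ² - (4)λ + (0) = 0.
Discriminant = (4)² - 4*(0) = 16 - 0 = 16.
λ = (4 ± √16) / 2 = (4 ± 4) / 2 = 0, 4.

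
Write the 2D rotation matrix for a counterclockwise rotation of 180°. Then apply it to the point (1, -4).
R = [[-1, 0], [0, -1]]; R·(1, -4) = (-1, 4)

Rotation matrix formula: R(θ) = [[cos θ, -sin θ], [sin θ, cos θ]]
For θ = 180°:
cos(180°) = -1
sin(180°) = 0
R = [[-1, 0], [0, -1]]
Apply to (1, -4): [-1·1 + (0)·-4, 0·1 + -1·-4] = (-1, 4)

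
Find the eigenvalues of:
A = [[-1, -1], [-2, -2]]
λ = -3, 0

Solve det(A - λI) = 0. For a 2×2 matrix this is λ² - (trace)λ + det = 0.
trace(A) = -1 - 2 = -3.
det(A) = (-1)*(-2) - (-1)*(-2) = 2 - 2 = 0.
Characteristic equation: λ² - (-3)λ + (0) = 0.
Discriminant: (-3)² - 4*(0) = 9 - 0 = 9.
Roots: λ = (-3 ± √9) / 2 = -3, 0.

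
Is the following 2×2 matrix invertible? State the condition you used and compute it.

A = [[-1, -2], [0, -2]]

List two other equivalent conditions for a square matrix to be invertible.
Yes, invertible; det(A) = 2 ≠ 0. Equivalent conditions: rank(A) = 2; Ax = 0 has only the trivial solution; 0 is not an eigenvalue; the columns of A are linearly independent.

To check invertibility, compute det(A).
The given matrix is triangular, so det(A) equals the product of its diagonal entries = 2 ≠ 0.
Since det(A) ≠ 0, A is invertible.
Equivalent conditions for a square matrix A to be invertible:
- rank(A) = 2 (full rank).
- The homogeneous system Ax = 0 has only the trivial solution x = 0.
- 0 is not an eigenvalue of A.
- The columns (equivalently rows) of A are linearly independent.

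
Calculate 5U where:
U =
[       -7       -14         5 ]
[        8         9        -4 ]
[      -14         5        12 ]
5U =
[      -35       -70        25 ]
[       40        45       -20 ]
[      -70        25        60 ]

Scalar multiplication is elementwise: (5U)[i][j] = 5 * U[i][j].
  (5U)[0][0] = 5 * (-7) = -35
  (5U)[0][1] = 5 * (-14) = -70
  (5U)[0][2] = 5 * (5) = 25
  (5U)[1][0] = 5 * (8) = 40
  (5U)[1][1] = 5 * (9) = 45
  (5U)[1][2] = 5 * (-4) = -20
  (5U)[2][0] = 5 * (-14) = -70
  (5U)[2][1] = 5 * (5) = 25
  (5U)[2][2] = 5 * (12) = 60
5U =
[      -35       -70        25 ]
[       40        45       -20 ]
[      -70        25        60 ]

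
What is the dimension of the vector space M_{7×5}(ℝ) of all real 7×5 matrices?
Dimension = 35

A real 7×5 matrix is determined by its 7·5 = 35 independent entries.
A standard basis is {E_ij : 1 ≤ i ≤ 7, 1 ≤ j ≤ 5}, where E_ij has a 1 in position (i, j) and 0 elsewhere — there are 35 such matrices, and they are linearly independent and span M_{7×5}(ℝ).
Therefore dim(M_{7×5}(ℝ)) = 35.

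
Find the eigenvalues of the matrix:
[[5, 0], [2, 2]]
λ = 2 and λ = 5

Characteristic equation: det(A - λI) = 0
λ² - (trace)λ + (det) = 0
λ² - (7)λ + (10) = 0
λ² - 7λ + 10 = 0
Solving: λ = 2, 5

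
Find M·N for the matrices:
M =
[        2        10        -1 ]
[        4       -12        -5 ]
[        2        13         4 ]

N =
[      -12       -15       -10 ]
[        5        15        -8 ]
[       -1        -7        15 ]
MN =
[       27       127      -115 ]
[     -103      -205       -19 ]
[       37       137       -64 ]

Matrix multiplication: (MN)[i][j] = sum over k of M[i][k] * N[k][j].
  (MN)[0][0] = (2)*(-12) + (10)*(5) + (-1)*(-1) = 27
  (MN)[0][1] = (2)*(-15) + (10)*(15) + (-1)*(-7) = 127
  (MN)[0][2] = (2)*(-10) + (10)*(-8) + (-1)*(15) = -115
  (MN)[1][0] = (4)*(-12) + (-12)*(5) + (-5)*(-1) = -103
  (MN)[1][1] = (4)*(-15) + (-12)*(15) + (-5)*(-7) = -205
  (MN)[1][2] = (4)*(-10) + (-12)*(-8) + (-5)*(15) = -19
  (MN)[2][0] = (2)*(-12) + (13)*(5) + (4)*(-1) = 37
  (MN)[2][1] = (2)*(-15) + (13)*(15) + (4)*(-7) = 137
  (MN)[2][2] = (2)*(-10) + (13)*(-8) + (4)*(15) = -64
MN =
[       27       127      -115 ]
[     -103      -205       -19 ]
[       37       137       -64 ]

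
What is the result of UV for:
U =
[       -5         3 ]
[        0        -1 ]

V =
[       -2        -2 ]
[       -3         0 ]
UV =
[        1        10 ]
[        3         0 ]

Matrix multiplication: (UV)[i][j] = sum over k of U[i][k] * V[k][j].
  (UV)[0][0] = (-5)*(-2) + (3)*(-3) = 1
  (UV)[0][1] = (-5)*(-2) + (3)*(0) = 10
  (UV)[1][0] = (0)*(-2) + (-1)*(-3) = 3
  (UV)[1][1] = (0)*(-2) + (-1)*(0) = 0
UV =
[        1        10 ]
[        3         0 ]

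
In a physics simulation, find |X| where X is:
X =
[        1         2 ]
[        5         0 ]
det(X) = -10

For a 2×2 matrix [[a, b], [c, d]], det = a*d - b*c.
det(X) = (1)*(0) - (2)*(5) = 0 - 10 = -10.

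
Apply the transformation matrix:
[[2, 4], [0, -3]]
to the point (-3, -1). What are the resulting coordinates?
(-10, 3)

Matrix multiplication:
[[2, 4], [0, -3]] × [-3, -1]ᵀ
= [2×-3 + 4×-1, 0×-3 + -3×-1]ᵀ
= [-10.0000, 3.0000]ᵀ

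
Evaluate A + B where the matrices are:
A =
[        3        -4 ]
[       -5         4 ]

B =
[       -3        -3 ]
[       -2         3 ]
A + B =
[        0        -7 ]
[       -7         7 ]

Matrix addition is elementwise: (A+B)[i][j] = A[i][j] + B[i][j].
  (A+B)[0][0] = (3) + (-3) = 0
  (A+B)[0][1] = (-4) + (-3) = -7
  (A+B)[1][0] = (-5) + (-2) = -7
  (A+B)[1][1] = (4) + (3) = 7
A + B =
[        0        -7 ]
[       -7         7 ]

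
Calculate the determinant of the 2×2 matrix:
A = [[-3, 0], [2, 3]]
-9

For A = [[a, b], [c, d]], det(A) = a*d - b*c.
det(A) = (-3)*(3) - (0)*(2) = -9 - 0 = -9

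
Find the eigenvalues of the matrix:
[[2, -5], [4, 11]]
λ = 6 and λ = 7

Characteristic equation: det(A - λI) = 0
λ² - (trace)λ + (det) = 0
λ² - (13)λ + (42) = 0
λ² - 13λ + 42 = 0
Solving: λ = 6, 7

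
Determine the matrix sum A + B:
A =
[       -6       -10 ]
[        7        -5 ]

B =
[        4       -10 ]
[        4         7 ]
A + B =
[       -2       -20 ]
[       11         2 ]

Matrix addition is elementwise: (A+B)[i][j] = A[i][j] + B[i][j].
  (A+B)[0][0] = (-6) + (4) = -2
  (A+B)[0][1] = (-10) + (-10) = -20
  (A+B)[1][0] = (7) + (4) = 11
  (A+B)[1][1] = (-5) + (7) = 2
A + B =
[       -2       -20 ]
[       11         2 ]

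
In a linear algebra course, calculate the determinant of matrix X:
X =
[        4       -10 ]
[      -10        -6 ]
det(X) = -124

For a 2×2 matrix [[a, b], [c, d]], det = a*d - b*c.
det(X) = (4)*(-6) - (-10)*(-10) = -24 - 100 = -124.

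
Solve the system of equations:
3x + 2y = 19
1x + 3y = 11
x = 5, y = 2

Use elimination (row reduction):
Equation 1: 3x + 2y = 19.
Equation 2: 1x + 3y = 11.
Multiply Eq1 by 1 and Eq2 by 3: 3x + 2y = 19;  3x + 9y = 33.
Subtract: (7)y = 14, so y = 2.
Back-substitute into Eq1: 3x + 2*(2) = 19, so x = 5.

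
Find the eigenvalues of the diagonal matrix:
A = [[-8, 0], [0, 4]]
λ₁ = -8, λ₂ = 4

The characteristic polynomial of A is det(A - λI) = (-8 - λ)(4 - λ) = 0.
The roots are λ = -8 and λ = 4, so the eigenvalues are the diagonal entries.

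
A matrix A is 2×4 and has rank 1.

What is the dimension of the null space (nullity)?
3

The rank-nullity theorem for an m×n matrix states:
rank(A) + nullity(A) = n (the number of columns).
Here n = 4 and rank(A) = 1, so nullity(A) = 4 - 1 = 3.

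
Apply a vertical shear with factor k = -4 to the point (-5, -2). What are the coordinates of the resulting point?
(-5, 18)

Shear matrix for vertical shear with factor k = -4:
[[1, 0], [-4, 1]]
Result: (-5, -2) → (-5, 18)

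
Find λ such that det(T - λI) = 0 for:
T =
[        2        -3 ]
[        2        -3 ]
λ = -1, 0

Solve det(T - λI) = 0. For a 2×2 matrix the characteristic equation is λ² - (trace)λ + det = 0.
trace(T) = a + d = 2 - 3 = -1.
det(T) = a*d - b*c = (2)*(-3) - (-3)*(2) = -6 + 6 = 0.
Characteristic equation: λ² - (-1)λ + (0) = 0.
Discriminant = (-1)² - 4*(0) = 1 - 0 = 1.
λ = (-1 ± √1) / 2 = (-1 ± 1) / 2 = -1, 0.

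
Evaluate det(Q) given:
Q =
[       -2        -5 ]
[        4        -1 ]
det(Q) = 22

For a 2×2 matrix [[a, b], [c, d]], det = a*d - b*c.
det(Q) = (-2)*(-1) - (-5)*(4) = 2 + 20 = 22.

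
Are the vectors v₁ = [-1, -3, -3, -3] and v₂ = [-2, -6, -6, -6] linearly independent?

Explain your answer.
No, linearly dependent (v₂ = 2·v₁)

Check whether there is a scalar k with v₂ = k·v₁.
Comparing components, k = 2 satisfies 2·[-1, -3, -3, -3] = [-2, -6, -6, -6].
Since v₂ is a scalar multiple of v₁, the two vectors are linearly dependent.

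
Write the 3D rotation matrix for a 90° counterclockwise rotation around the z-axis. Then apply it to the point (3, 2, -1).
R = [[0, -1, 0], [1, 0, 0], [0, 0, 1]]; R·(3, 2, -1) = (-2, 3, -1)

Rotation matrix for 90° around z-axis:
cos(90°) = 0, sin(90°) = 1
R = [[0, -1, 0], [1, 0, 0], [0, 0, 1]]
Apply to (3, 2, -1): R·[3, 2, -1]ᵀ = (-2, 3, -1)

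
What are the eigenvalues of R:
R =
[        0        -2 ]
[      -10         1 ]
λ = -4, 5

Solve det(R - λI) = 0. For a 2×2 matrix the characteristic equation is λ² - (trace)λ + det = 0.
trace(R) = a + d = 0 + 1 = 1.
det(R) = a*d - b*c = (0)*(1) - (-2)*(-10) = 0 - 20 = -20.
Characteristic equation: λ² - (1)λ + (-20) = 0.
Discriminant = (1)² - 4*(-20) = 1 + 80 = 81.
λ = (1 ± √81) / 2 = (1 ± 9) / 2 = -4, 5.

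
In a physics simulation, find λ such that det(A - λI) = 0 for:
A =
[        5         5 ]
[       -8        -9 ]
λ = -5, 1

Solve det(A - λI) = 0. For a 2×2 matrix the characteristic equation is λ² - (trace)λ + det = 0.
trace(A) = a + d = 5 - 9 = -4.
det(A) = a*d - b*c = (5)*(-9) - (5)*(-8) = -45 + 40 = -5.
Characteristic equation: λ² - (-4)λ + (-5) = 0.
Discriminant = (-4)² - 4*(-5) = 16 + 20 = 36.
λ = (-4 ± √36) / 2 = (-4 ± 6) / 2 = -5, 1.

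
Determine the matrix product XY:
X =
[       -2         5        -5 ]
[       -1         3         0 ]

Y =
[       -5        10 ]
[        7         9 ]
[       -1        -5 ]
XY =
[       50        50 ]
[       26        17 ]

Matrix multiplication: (XY)[i][j] = sum over k of X[i][k] * Y[k][j].
  (XY)[0][0] = (-2)*(-5) + (5)*(7) + (-5)*(-1) = 50
  (XY)[0][1] = (-2)*(10) + (5)*(9) + (-5)*(-5) = 50
  (XY)[1][0] = (-1)*(-5) + (3)*(7) + (0)*(-1) = 26
  (XY)[1][1] = (-1)*(10) + (3)*(9) + (0)*(-5) = 17
XY =
[       50        50 ]
[       26        17 ]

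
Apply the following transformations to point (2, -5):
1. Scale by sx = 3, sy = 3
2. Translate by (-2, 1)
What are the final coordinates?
(4, -14)

Step 1: Scale (2, -5) by (sx, sy) = (3, 3) → (6, -15)
Step 2: Translate by (-2, 1) → (4, -14)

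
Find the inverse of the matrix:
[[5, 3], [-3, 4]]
[[4/29, -3/29], [3/29, 5/29]]

For [[a,b],[c,d]], inverse = (1/det)·[[d,-b],[-c,a]]
det = 5·4 - 3·-3 = 29
Inverse = (1/29)·[[4, -3], [3, 5]]
        = [[4/29, -3/29], [3/29, 5/29]]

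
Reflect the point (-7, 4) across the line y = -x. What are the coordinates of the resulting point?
(-4, 7)

Reflection across line y = -x: (-7, 4) → (-4, 7)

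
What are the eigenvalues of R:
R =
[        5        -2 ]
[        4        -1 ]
λ = 1, 3

Solve det(R - λI) = 0. For a 2×2 matrix the characteristic equation is λ² - (trace)λ + det = 0.
trace(R) = a + d = 5 - 1 = 4.
det(R) = a*d - b*c = (5)*(-1) - (-2)*(4) = -5 + 8 = 3.
Characteristic equation: λ² - (4)λ + (3) = 0.
Discriminant = (4)² - 4*(3) = 16 - 12 = 4.
λ = (4 ± √4) / 2 = (4 ± 2) / 2 = 1, 3.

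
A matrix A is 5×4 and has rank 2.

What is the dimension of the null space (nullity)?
2

The rank-nullity theorem for an m×n matrix states:
rank(A) + nullity(A) = n (the number of columns).
Here n = 4 and rank(A) = 2, so nullity(A) = 4 - 2 = 2.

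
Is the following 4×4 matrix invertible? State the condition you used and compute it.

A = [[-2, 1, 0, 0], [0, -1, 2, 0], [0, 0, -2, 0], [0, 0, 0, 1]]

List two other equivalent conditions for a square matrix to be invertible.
Yes, invertible; det(A) = -4 ≠ 0. Equivalent conditions: rank(A) = 4; Ax = 0 has only the trivial solution; 0 is not an eigenvalue; the columns of A are linearly independent.

To check invertibility, compute det(A).
The given matrix is triangular, so det(A) equals the product of its diagonal entries = -4 ≠ 0.
Since det(A) ≠ 0, A is invertible.
Equivalent conditions for a square matrix A to be invertible:
- rank(A) = 4 (full rank).
- The homogeneous system Ax = 0 has only the trivial solution x = 0.
- 0 is not an eigenvalue of A.
- The columns (equivalently rows) of A are linearly independent.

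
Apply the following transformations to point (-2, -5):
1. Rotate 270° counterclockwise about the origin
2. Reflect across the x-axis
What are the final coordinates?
(-5, -2)

Step 1: Rotate 270° → (-5, 2)
Step 2: Reflect across the x-axis → (-5, -2)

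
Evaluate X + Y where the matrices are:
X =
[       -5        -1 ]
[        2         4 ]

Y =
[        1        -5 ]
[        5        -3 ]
X + Y =
[       -4        -6 ]
[        7         1 ]

Matrix addition is elementwise: (X+Y)[i][j] = X[i][j] + Y[i][j].
  (X+Y)[0][0] = (-5) + (1) = -4
  (X+Y)[0][1] = (-1) + (-5) = -6
  (X+Y)[1][0] = (2) + (5) = 7
  (X+Y)[1][1] = (4) + (-3) = 1
X + Y =
[       -4        -6 ]
[        7         1 ]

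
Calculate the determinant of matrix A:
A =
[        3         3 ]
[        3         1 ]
det(A) = -6

For a 2×2 matrix [[a, b], [c, d]], det = a*d - b*c.
det(A) = (3)*(1) - (3)*(3) = 3 - 9 = -6.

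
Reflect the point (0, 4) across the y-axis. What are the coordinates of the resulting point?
(0, 4)

Reflection across y-axis: (0, 4) → (0, 4)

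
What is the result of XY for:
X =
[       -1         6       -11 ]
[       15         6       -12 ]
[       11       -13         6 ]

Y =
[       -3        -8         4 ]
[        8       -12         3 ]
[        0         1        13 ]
XY =
[       51       -75      -129 ]
[        3      -204       -78 ]
[     -137        74        83 ]

Matrix multiplication: (XY)[i][j] = sum over k of X[i][k] * Y[k][j].
  (XY)[0][0] = (-1)*(-3) + (6)*(8) + (-11)*(0) = 51
  (XY)[0][1] = (-1)*(-8) + (6)*(-12) + (-11)*(1) = -75
  (XY)[0][2] = (-1)*(4) + (6)*(3) + (-11)*(13) = -129
  (XY)[1][0] = (15)*(-3) + (6)*(8) + (-12)*(0) = 3
  (XY)[1][1] = (15)*(-8) + (6)*(-12) + (-12)*(1) = -204
  (XY)[1][2] = (15)*(4) + (6)*(3) + (-12)*(13) = -78
  (XY)[2][0] = (11)*(-3) + (-13)*(8) + (6)*(0) = -137
  (XY)[2][1] = (11)*(-8) + (-13)*(-12) + (6)*(1) = 74
  (XY)[2][2] = (11)*(4) + (-13)*(3) + (6)*(13) = 83
XY =
[       51       -75      -129 ]
[        3      -204       -78 ]
[     -137        74        83 ]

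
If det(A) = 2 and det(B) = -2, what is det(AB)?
-4

Use the multiplicative property of determinants: det(AB) = det(A)*det(B).
det(AB) = (2)*(-2) = -4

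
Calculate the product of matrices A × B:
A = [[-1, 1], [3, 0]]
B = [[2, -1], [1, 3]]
[[-1, 4], [6, -3]]

Matrix multiplication:
C[0][0] = -1×2 + 1×1 = -1
C[0][1] = -1×-1 + 1×3 = 4
C[1][0] = 3×2 + 0×1 = 6
C[1][1] = 3×-1 + 0×3 = -3
Result: [[-1, 4], [6, -3]]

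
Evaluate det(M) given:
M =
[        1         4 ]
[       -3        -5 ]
det(M) = 7

For a 2×2 matrix [[a, b], [c, d]], det = a*d - b*c.
det(M) = (1)*(-5) - (4)*(-3) = -5 + 12 = 7.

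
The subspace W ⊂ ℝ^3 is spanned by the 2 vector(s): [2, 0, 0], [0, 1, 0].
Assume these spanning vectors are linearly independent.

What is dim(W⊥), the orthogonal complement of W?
dim(W⊥) = 1

For any subspace W of ℝ^n, dim(W) + dim(W⊥) = n (the whole-space dimension).
Here the given 2 vectors are linearly independent, so dim(W) = 2.
Thus dim(W⊥) = n - dim(W) = 3 - 2 = 1.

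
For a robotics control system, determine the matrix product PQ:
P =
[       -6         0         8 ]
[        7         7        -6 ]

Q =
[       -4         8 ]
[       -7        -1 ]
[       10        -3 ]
PQ =
[      104       -72 ]
[     -137        67 ]

Matrix multiplication: (PQ)[i][j] = sum over k of P[i][k] * Q[k][j].
  (PQ)[0][0] = (-6)*(-4) + (0)*(-7) + (8)*(10) = 104
  (PQ)[0][1] = (-6)*(8) + (0)*(-1) + (8)*(-3) = -72
  (PQ)[1][0] = (7)*(-4) + (7)*(-7) + (-6)*(10) = -137
  (PQ)[1][1] = (7)*(8) + (7)*(-1) + (-6)*(-3) = 67
PQ =
[      104       -72 ]
[     -137        67 ]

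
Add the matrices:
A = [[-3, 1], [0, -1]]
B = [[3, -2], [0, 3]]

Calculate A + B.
[[0, -1], [0, 2]]

Add corresponding elements:
(-3)+(3)=0
(1)+(-2)=-1
(0)+(0)=0
(-1)+(3)=2
A + B = [[0, -1], [0, 2]]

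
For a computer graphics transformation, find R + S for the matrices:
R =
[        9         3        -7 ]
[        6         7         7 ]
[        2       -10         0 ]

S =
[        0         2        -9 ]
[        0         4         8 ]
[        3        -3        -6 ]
R + S =
[        9         5       -16 ]
[        6        11        15 ]
[        5       -13        -6 ]

Matrix addition is elementwise: (R+S)[i][j] = R[i][j] + S[i][j].
  (R+S)[0][0] = (9) + (0) = 9
  (R+S)[0][1] = (3) + (2) = 5
  (R+S)[0][2] = (-7) + (-9) = -16
  (R+S)[1][0] = (6) + (0) = 6
  (R+S)[1][1] = (7) + (4) = 11
  (R+S)[1][2] = (7) + (8) = 15
  (R+S)[2][0] = (2) + (3) = 5
  (R+S)[2][1] = (-10) + (-3) = -13
  (R+S)[2][2] = (0) + (-6) = -6
R + S =
[        9         5       -16 ]
[        6        11        15 ]
[        5       -13        -6 ]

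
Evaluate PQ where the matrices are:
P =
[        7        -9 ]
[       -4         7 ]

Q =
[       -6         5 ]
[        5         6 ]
PQ =
[      -87       -19 ]
[       59        22 ]

Matrix multiplication: (PQ)[i][j] = sum over k of P[i][k] * Q[k][j].
  (PQ)[0][0] = (7)*(-6) + (-9)*(5) = -87
  (PQ)[0][1] = (7)*(5) + (-9)*(6) = -19
  (PQ)[1][0] = (-4)*(-6) + (7)*(5) = 59
  (PQ)[1][1] = (-4)*(5) + (7)*(6) = 22
PQ =
[      -87       -19 ]
[       59        22 ]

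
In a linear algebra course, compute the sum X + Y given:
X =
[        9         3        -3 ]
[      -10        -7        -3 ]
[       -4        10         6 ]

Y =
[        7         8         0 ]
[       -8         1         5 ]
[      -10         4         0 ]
X + Y =
[       16        11        -3 ]
[      -18        -6         2 ]
[      -14        14         6 ]

Matrix addition is elementwise: (X+Y)[i][j] = X[i][j] + Y[i][j].
  (X+Y)[0][0] = (9) + (7) = 16
  (X+Y)[0][1] = (3) + (8) = 11
  (X+Y)[0][2] = (-3) + (0) = -3
  (X+Y)[1][0] = (-10) + (-8) = -18
  (X+Y)[1][1] = (-7) + (1) = -6
  (X+Y)[1][2] = (-3) + (5) = 2
  (X+Y)[2][0] = (-4) + (-10) = -14
  (X+Y)[2][1] = (10) + (4) = 14
  (X+Y)[2][2] = (6) + (0) = 6
X + Y =
[       16        11        -3 ]
[      -18        -6         2 ]
[      -14        14         6 ]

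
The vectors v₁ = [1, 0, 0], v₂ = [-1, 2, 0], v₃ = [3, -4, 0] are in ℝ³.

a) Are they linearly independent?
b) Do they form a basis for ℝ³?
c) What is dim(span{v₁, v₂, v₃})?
Not independent, not a basis, dim(span) = 2

Check whether v₃ can be written as a linear combination of v₁ and v₂.
v₃ = (1)·v₁ + (-2)·v₂ = [3, -4, 0], so the three vectors are linearly dependent.
Thus they do not form a basis for ℝ³, and dim(span{v₁, v₂, v₃}) = 2 (spanned by v₁ and v₂).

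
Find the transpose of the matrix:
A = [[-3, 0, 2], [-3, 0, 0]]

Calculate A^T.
[[-3, -3], [0, 0], [2, 0]]

The transpose sends entry (i,j) to (j,i); rows become columns.
Row 0 of A: [-3, 0, 2] -> column 0 of A^T.
Row 1 of A: [-3, 0, 0] -> column 1 of A^T.
A^T = [[-3, -3], [0, 0], [2, 0]]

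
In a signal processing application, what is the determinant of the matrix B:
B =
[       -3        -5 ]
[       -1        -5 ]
det(B) = 10

For a 2×2 matrix [[a, b], [c, d]], det = a*d - b*c.
det(B) = (-3)*(-5) - (-5)*(-1) = 15 - 5 = 10.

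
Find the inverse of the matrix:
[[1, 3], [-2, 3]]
[[1/3, -1/3], [2/9, 1/9]]

For [[a,b],[c,d]], inverse = (1/det)·[[d,-b],[-c,a]]
det = 1·3 - 3·-2 = 9
Inverse = (1/9)·[[3, -3], [2, 1]]
        = [[1/3, -1/3], [2/9, 1/9]]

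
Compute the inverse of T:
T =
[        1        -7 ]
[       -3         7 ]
det(T) = -14
T⁻¹ =
[     -1/2      -1/2 ]
[    -3/14     -1/14 ]

For a 2×2 matrix T = [[a, b], [c, d]] with det(T) ≠ 0, T⁻¹ = (1/det(T)) * [[d, -b], [-c, a]].
det(T) = (1)*(7) - (-7)*(-3) = 7 - 21 = -14.
T⁻¹ = (1/-14) * [[7, 7], [3, 1]].
Dividing each entry by -14 and reducing:
T⁻¹ =
[     -1/2      -1/2 ]
[    -3/14     -1/14 ]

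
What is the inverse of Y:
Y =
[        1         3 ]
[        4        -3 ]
det(Y) = -15
Y⁻¹ =
[      1/5       1/5 ]
[     4/15     -1/15 ]

For a 2×2 matrix Y = [[a, b], [c, d]] with det(Y) ≠ 0, Y⁻¹ = (1/det(Y)) * [[d, -b], [-c, a]].
det(Y) = (1)*(-3) - (3)*(4) = -3 - 12 = -15.
Y⁻¹ = (1/-15) * [[-3, -3], [-4, 1]].
Dividing each entry by -15 and reducing:
Y⁻¹ =
[      1/5       1/5 ]
[     4/15     -1/15 ]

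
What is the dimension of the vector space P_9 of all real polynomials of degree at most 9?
Dimension = 10

A polynomial of degree at most 9 can be written as a₀ + a₁x + a₂x² + … + a_9x^9, with 10 free coefficients a₀, …, a_9.
The set {1, x, x², …, x^9} is a basis: it spans P_9 (every such polynomial is a linear combination of these) and is linearly independent (a polynomial is zero iff all its coefficients are zero).
Therefore dim(P_9) = 9 + 1 = 10.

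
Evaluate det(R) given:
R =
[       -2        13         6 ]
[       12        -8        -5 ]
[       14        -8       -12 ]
det(R) = 946

Expand along row 0 (cofactor expansion): det(R) = a*(e*i - f*h) - b*(d*i - f*g) + c*(d*h - e*g), where the 3×3 is [[a, b, c], [d, e, f], [g, h, i]].
Minor M_00 = (-8)*(-12) - (-5)*(-8) = 96 - 40 = 56.
Minor M_01 = (12)*(-12) - (-5)*(14) = -144 + 70 = -74.
Minor M_02 = (12)*(-8) - (-8)*(14) = -96 + 112 = 16.
det(R) = (-2)*(56) - (13)*(-74) + (6)*(16) = -112 + 962 + 96 = 946.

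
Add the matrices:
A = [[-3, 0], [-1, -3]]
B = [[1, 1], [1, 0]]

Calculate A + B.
[[-2, 1], [0, -3]]

Add corresponding elements:
(-3)+(1)=-2
(0)+(1)=1
(-1)+(1)=0
(-3)+(0)=-3
A + B = [[-2, 1], [0, -3]]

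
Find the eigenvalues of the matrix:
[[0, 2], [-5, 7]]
λ = 2 and λ = 5

Characteristic equation: det(A - λI) = 0
λ² - (trace)λ + (det) = 0
λ² - (7)λ + (10) = 0
λ² - 7λ + 10 = 0
Solving: λ = 2, 5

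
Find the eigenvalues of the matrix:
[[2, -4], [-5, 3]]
λ = -2 and λ = 7

Characteristic equation: det(A - λI) = 0
λ² - (trace)λ + (det) = 0
λ² - (5)λ + (-14) = 0
λ² - 5λ - 14 = 0
Solving: λ = -2, 7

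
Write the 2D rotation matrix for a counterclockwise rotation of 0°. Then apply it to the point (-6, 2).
R = [[1, 0], [0, 1]]; R·(-6, 2) = (-6, 2)

Rotation matrix formula: R(θ) = [[cos θ, -sin θ], [sin θ, cos θ]]
For θ = 0°:
cos(0°) = 1
sin(0°) = 0
R = [[1, 0], [0, 1]]
Apply to (-6, 2): [1·-6 + (0)·2, 0·-6 + 1·2] = (-6, 2)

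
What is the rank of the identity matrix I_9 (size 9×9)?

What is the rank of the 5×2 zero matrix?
rank(I_9) = 9, rank(0) = 0

The identity I_9 has 9 columns that are the standard basis vectors e_1, …, e_9. These are linearly independent, so all 9 columns are pivots and rank(I_9) = 9.
The 5×2 zero matrix has every entry zero, so every row is the zero row and there are no pivots; rank(0) = 0.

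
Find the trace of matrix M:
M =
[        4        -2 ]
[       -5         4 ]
tr(M) = 4 + 4 = 8

The trace of a square matrix is the sum of its diagonal entries.
Diagonal entries of M: M[0][0] = 4, M[1][1] = 4.
tr(M) = 4 + 4 = 8.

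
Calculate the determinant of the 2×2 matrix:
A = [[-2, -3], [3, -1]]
11

For A = [[a, b], [c, d]], det(A) = a*d - b*c.
det(A) = (-2)*(-1) - (-3)*(3) = 2 - -9 = 11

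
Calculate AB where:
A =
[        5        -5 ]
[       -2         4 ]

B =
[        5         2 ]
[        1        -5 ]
AB =
[       20        35 ]
[       -6       -24 ]

Matrix multiplication: (AB)[i][j] = sum over k of A[i][k] * B[k][j].
  (AB)[0][0] = (5)*(5) + (-5)*(1) = 20
  (AB)[0][1] = (5)*(2) + (-5)*(-5) = 35
  (AB)[1][0] = (-2)*(5) + (4)*(1) = -6
  (AB)[1][1] = (-2)*(2) + (4)*(-5) = -24
AB =
[       20        35 ]
[       -6       -24 ]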